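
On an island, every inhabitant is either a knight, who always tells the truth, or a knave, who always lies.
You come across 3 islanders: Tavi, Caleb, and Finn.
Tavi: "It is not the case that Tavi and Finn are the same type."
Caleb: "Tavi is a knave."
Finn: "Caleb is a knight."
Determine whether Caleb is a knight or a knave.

Caleb is a knave.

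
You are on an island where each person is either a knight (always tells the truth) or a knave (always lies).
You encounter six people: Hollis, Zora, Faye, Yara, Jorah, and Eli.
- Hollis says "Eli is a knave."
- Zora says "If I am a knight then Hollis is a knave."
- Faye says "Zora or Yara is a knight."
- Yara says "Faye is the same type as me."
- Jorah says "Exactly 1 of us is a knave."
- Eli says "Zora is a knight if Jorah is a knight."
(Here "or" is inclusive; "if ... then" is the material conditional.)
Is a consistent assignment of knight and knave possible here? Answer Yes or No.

Yes

One consistent assignment: Hollis=knave, Zora=knight, Faye=knight, Yara=knight, Jorah=knight, Eli=knight.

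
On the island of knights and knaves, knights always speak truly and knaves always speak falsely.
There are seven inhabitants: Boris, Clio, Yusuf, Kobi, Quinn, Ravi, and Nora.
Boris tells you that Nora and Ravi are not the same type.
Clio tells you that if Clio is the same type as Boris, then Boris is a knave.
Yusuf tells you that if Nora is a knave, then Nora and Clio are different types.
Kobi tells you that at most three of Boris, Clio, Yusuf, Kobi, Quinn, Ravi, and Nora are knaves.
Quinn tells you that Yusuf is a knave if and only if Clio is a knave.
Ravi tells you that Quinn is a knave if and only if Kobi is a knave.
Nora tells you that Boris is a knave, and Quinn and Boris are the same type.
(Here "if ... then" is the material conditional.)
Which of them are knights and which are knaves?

Boris is a knave, Clio is a knight, Yusuf is a knight, Kobi is a knave, Quinn is a knight, Ravi is a knave, and Nora is a knave.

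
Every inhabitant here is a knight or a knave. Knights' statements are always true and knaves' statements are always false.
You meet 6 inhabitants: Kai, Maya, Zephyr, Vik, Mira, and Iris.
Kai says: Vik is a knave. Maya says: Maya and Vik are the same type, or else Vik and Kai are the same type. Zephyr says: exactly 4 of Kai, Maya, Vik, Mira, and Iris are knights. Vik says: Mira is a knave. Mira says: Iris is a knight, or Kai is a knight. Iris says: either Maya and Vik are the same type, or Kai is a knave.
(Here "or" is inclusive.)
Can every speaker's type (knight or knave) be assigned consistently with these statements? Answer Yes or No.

No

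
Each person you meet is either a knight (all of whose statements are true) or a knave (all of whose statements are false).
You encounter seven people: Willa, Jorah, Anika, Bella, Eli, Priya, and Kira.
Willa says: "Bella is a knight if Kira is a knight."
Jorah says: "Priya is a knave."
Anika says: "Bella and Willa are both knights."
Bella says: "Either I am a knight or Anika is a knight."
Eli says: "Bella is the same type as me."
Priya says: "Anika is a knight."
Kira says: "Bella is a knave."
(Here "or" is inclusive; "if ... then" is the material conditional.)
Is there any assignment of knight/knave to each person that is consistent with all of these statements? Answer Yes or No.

Yes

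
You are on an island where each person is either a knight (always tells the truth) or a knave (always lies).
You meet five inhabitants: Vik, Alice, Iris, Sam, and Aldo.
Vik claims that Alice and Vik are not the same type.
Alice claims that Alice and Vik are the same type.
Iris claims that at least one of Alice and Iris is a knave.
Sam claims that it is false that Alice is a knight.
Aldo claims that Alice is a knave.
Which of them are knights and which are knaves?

Knights: Vik, Iris, Sam, and Aldo. Knaves: Alice.

Vik is a knight; "Alice and Vik are not the same type" is true, as required.
Since Alice is a knave, "Alice and Vik are the same type" needs to be False, which holds.
As a knight, Iris's statement "at least one of Alice and Iris is a knave" should be true; it is.
Sam is a knight, and the claim "it is false that Alice is a knight" is indeed true.
Since Aldo is a knight, "Alice is a knave" needs to be true, which holds.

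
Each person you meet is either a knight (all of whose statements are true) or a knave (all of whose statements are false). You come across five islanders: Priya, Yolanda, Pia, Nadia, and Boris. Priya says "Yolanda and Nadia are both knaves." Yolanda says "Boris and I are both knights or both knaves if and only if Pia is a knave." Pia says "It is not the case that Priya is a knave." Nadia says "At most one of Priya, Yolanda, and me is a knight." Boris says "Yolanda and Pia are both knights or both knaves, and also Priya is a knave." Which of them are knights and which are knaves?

Knights: Nadia and Boris. Knaves: Priya, Yolanda, and Pia.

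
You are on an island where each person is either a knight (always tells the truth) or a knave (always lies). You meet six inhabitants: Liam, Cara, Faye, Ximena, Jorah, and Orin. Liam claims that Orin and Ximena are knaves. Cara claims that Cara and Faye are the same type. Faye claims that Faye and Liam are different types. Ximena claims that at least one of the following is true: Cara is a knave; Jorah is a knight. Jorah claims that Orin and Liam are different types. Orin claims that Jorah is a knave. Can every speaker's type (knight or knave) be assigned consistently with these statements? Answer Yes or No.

No

Checking all 64 assignments, each has at least one speaker whose statement's truth value contradicts their type.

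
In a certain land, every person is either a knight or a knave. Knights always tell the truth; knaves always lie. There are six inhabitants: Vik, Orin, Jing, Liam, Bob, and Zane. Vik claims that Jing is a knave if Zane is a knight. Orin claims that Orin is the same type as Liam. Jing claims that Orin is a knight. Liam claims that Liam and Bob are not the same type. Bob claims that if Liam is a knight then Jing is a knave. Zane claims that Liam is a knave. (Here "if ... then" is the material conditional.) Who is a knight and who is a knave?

Knights: Vik, Orin, Jing, and Liam. Knaves: Bob and Zane.

As a knight, Vik's statement "Jing is a knave if Zane is a knight" should be True; it is.
Orin is a knight, and the claim "Orin is the same type as Liam" is indeed True.
Jing is a knight; "Orin is a knight" is True, as required.
Since Liam is a knight, "Liam and Bob are not the same type" needs to be True, which holds.
Bob (knave): "if Liam is a knight then Jing is a knave" — false. ✓
Zane is a knave; "Liam is a knave" is false, as required.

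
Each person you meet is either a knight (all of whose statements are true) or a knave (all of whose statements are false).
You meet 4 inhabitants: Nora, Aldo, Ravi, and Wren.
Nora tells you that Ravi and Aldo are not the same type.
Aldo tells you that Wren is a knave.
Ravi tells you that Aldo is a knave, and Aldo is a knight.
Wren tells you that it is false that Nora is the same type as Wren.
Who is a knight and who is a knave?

Nora is a knave, Aldo is a knave, Ravi is a knave, and Wren is a knight.

Nora is a knave, so "Ravi and Aldo are not the same type" must be False — and it is.
Aldo is a knave, so "Wren is a knave" must be False — and it is.
Ravi is a knave, and the claim "Aldo is a knave, and Aldo is a knight" is indeed False.
As a knight, Wren's statement "it is false that Nora is the same type as Wren" should be True; it is.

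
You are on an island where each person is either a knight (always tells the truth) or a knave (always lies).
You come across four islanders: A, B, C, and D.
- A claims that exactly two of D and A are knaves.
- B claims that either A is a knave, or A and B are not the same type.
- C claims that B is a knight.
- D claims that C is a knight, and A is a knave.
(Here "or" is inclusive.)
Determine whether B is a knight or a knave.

B is a knight.

Consistent assignments: {A=knave, B=knight, C=knight, D=knight}
In every consistent assignment, B is a knight.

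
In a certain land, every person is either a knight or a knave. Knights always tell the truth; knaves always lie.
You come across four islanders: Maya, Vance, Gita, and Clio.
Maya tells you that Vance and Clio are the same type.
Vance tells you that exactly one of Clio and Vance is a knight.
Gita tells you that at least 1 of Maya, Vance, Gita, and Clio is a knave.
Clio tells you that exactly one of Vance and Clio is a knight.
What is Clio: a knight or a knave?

Clio is a knave.

Consistent assignments: {Maya=knight, Vance=knave, Gita=knight, Clio=knave}
In every consistent assignment, Clio is a knave.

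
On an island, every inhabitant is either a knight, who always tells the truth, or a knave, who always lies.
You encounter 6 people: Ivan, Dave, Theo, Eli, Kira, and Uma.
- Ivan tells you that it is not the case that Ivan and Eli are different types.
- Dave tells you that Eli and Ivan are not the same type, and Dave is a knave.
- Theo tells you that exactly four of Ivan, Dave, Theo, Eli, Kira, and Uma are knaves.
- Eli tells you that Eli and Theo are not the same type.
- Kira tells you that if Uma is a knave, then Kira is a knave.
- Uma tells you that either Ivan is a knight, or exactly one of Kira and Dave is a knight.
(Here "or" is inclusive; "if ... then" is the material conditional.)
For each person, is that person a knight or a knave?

Ivan is a knight, Dave is a knave, Theo is a knave, Eli is a knight, Kira is a knight, and Uma is a knight.

Since Ivan is a knight, "it is not the case that Ivan and Eli are different types" needs to be True, which holds.
Dave is a knave, so "Eli and Ivan are not the same type, and Dave is a knave" must be False — and it is.
Since Theo is a knave, "exactly four of Ivan, Dave, Theo, Eli, Kira, and Uma are knaves" needs to be False, which holds.
Eli is a knight; "Eli and Theo are not the same type" is True, as required.
Since Kira is a knight, "if Uma is a knave, then Kira is a knave" needs to be True, which holds.
Uma is a knight, so "either Ivan is a knight, or exactly one of Kira and Dave is a knight" must be True — and it is.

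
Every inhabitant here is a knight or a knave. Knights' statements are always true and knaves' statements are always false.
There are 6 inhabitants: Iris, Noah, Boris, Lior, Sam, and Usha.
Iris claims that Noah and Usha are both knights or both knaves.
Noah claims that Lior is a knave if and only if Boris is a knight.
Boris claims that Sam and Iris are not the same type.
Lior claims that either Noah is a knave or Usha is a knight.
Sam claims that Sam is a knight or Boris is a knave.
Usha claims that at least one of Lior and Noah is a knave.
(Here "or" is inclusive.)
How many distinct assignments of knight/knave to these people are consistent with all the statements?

1

Consistent assignments:
  Iris=knave, Noah=knave, Boris=knight, Lior=knight, Sam=knight, Usha=knight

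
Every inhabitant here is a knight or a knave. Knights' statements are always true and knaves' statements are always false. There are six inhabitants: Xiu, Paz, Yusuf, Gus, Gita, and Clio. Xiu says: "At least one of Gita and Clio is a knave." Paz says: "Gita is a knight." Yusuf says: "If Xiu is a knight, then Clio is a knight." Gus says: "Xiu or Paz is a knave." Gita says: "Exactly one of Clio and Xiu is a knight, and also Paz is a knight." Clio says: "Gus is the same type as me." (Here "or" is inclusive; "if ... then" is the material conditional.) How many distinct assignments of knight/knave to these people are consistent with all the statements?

3

Consistent assignments:
  Xiu=knight, Paz=knave, Yusuf=knight, Gus=knight, Gita=knave, Clio=knight
  Xiu=knight, Paz=knave, Yusuf=knave, Gus=knight, Gita=knave, Clio=knave
  Xiu=knave, Paz=knight, Yusuf=knight, Gus=knight, Gita=knight, Clio=knight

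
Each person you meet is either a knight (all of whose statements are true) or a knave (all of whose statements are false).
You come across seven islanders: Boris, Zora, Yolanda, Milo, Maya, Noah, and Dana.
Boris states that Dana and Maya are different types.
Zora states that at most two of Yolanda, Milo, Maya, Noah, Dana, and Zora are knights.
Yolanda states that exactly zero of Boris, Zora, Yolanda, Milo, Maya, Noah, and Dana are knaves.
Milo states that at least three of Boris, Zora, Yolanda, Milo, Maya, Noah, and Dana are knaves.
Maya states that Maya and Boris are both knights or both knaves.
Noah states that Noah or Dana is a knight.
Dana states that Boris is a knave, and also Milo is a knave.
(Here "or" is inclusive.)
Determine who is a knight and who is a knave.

Boris is a knight, Zora is a knave, Yolanda is a knave, Milo is a knight, Maya is a knight, Noah is a knight, and Dana is a knave.

Boris is a knight; "Dana and Maya are different types" is True, as required.
Zora (knave): "at most two of Yolanda, Milo, Maya, Noah, Dana, and Zora are knights" — False. ✓
As a knave, Yolanda's statement "exactly zero of Boris, Zora, Yolanda, Milo, Maya, Noah, and Dana are knaves" should be False; it is.
Since Milo is a knight, "at least three of Boris, Zora, Yolanda, Milo, Maya, Noah, and Dana are knaves" needs to be True, which holds.
Maya (knight): "Maya and Boris are both knights or both knaves" — True. ✓
Noah is a knight, so "Noah or Dana is a knight" must be True — and it is.
Dana is a knave, so "Boris is a knave, and also Milo is a knave" must be False — and it is.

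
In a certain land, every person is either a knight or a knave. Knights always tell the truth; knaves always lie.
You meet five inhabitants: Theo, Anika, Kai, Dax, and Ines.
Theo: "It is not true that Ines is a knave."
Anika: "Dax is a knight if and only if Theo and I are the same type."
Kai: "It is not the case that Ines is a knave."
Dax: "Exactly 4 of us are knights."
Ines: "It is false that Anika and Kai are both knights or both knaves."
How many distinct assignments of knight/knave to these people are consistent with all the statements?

Consistent assignments:
  Theo=knight, Anika=knave, Kai=knight, Dax=knight, Ines=knight
  Theo=knave, Anika=knave, Kai=knave, Dax=knave, Ines=knave

2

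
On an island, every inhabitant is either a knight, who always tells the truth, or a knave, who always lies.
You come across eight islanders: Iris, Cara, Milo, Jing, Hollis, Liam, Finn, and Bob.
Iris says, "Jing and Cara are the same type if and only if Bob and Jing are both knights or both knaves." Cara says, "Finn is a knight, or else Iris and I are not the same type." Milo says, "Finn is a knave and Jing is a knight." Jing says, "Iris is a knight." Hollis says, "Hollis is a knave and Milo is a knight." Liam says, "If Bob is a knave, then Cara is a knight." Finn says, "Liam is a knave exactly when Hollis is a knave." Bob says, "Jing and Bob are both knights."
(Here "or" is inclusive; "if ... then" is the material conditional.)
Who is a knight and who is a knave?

Iris is a knave; "Jing and Cara are the same type if and only if Bob and Jing are both knights or both knaves" is False, as required.
As a knight, Cara's statement "Finn is a knight, or else Iris and I are not the same type" should be true; it is.
Since Milo is a knave, "Finn is a knave and Jing is a knight" needs to be False, which holds.
As a knave, Jing's statement "Iris is a knight" should be False; it is.
Hollis is a knave; "Hollis is a knave and Milo is a knight" is False, as required.
As a knight, Liam's statement "if Bob is a knave, then Cara is a knight" should be true; it is.
Finn is a knave, so "Liam is a knave exactly when Hollis is a knave" must be False — and it is.
Bob is a knave, so "Jing and Bob are both knights" must be False — and it is.

Iris is a knave, Cara is a knight, Milo is a knave, Jing is a knave, Hollis is a knave, Liam is a knight, Finn is a knave, and Bob is a knave.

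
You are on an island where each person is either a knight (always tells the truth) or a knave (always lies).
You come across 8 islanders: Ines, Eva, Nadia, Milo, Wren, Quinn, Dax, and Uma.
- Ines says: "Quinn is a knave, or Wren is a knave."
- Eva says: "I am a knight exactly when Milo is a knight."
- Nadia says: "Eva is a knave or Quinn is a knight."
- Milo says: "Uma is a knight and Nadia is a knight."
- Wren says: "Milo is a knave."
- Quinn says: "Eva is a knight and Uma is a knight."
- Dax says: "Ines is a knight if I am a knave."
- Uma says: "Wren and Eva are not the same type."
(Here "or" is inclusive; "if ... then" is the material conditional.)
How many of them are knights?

7

The unique consistent assignment is Ines=knight, Eva=knight, Nadia=knight, Milo=knight, Wren=knave, Quinn=knight, Dax=knight, Uma=knight.
That has 7 knights.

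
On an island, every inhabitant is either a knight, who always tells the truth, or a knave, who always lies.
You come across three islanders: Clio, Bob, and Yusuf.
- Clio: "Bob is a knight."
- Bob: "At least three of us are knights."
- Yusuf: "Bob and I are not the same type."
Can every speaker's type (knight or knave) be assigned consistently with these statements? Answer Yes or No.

Yes

One consistent assignment: Clio=knave, Bob=knave, Yusuf=knight.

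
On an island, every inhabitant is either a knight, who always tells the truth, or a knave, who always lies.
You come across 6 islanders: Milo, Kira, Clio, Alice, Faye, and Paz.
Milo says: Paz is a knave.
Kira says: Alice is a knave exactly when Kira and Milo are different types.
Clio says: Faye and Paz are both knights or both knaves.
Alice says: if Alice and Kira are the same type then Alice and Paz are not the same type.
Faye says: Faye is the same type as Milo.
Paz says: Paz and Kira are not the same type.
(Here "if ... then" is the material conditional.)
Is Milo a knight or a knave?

Consistent assignments: {Milo=knight, Kira=knave, Clio=knight, Alice=knight, Faye=knave, Paz=knave}; {Milo=knight, Kira=knave, Clio=knave, Alice=knight, Faye=knight, Paz=knave}
In every consistent assignment, Milo is a knight.

Milo is a knight.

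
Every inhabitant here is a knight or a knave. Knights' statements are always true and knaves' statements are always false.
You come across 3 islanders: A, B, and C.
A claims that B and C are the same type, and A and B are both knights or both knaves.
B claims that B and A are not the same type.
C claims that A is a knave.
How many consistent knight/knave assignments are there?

2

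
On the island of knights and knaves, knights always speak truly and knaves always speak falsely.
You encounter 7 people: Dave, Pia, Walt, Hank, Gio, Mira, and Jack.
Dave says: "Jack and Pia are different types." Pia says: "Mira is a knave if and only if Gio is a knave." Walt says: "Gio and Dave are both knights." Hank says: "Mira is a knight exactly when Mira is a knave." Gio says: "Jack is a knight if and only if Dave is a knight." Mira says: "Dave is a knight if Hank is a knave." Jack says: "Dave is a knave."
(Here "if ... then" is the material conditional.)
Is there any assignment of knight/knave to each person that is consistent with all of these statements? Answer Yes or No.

One consistent assignment: Dave=knave, Pia=knight, Walt=knave, Hank=knave, Gio=knave, Mira=knave, Jack=knight.

Yes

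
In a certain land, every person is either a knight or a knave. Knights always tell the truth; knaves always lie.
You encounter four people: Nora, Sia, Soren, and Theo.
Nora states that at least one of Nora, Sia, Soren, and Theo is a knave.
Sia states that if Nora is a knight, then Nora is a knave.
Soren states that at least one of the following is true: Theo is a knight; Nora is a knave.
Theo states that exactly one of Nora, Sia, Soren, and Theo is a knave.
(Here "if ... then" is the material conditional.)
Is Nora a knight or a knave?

Nora is a knight.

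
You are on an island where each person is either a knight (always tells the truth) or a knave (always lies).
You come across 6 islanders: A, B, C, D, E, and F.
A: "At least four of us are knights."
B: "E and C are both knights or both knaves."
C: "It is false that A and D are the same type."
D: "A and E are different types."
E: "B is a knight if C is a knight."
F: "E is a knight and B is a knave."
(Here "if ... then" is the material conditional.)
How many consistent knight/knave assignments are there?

1

Consistent assignments:
  A=knight, B=knight, C=knight, D=knave, E=knight, F=knave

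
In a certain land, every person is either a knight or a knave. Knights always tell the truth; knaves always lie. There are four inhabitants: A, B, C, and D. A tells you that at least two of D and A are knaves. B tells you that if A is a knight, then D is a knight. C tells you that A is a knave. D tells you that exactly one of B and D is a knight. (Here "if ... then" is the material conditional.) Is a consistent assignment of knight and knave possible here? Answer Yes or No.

No

Checking all 16 assignments, each has at least one speaker whose statement's truth value contradicts their type.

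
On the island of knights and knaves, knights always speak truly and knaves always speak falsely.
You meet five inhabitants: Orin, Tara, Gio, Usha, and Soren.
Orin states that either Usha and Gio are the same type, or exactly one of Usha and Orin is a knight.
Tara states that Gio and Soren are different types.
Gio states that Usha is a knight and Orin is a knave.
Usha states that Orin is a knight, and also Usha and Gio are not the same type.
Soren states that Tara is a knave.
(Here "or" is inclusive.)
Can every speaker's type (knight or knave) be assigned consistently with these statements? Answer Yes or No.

No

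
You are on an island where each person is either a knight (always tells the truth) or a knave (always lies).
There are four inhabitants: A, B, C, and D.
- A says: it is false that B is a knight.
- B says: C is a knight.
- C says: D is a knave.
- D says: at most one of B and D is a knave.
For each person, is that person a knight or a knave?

Since A is a knight, "it is false that B is a knight" needs to be true, which holds.
B is a knave, and the claim "C is a knight" is indeed false.
C is a knave, so "D is a knave" must be false — and it is.
Since D is a knight, "at most one of B and D is a knave" needs to be true, which holds.

A is a knight, B is a knave, C is a knave, and D is a knight.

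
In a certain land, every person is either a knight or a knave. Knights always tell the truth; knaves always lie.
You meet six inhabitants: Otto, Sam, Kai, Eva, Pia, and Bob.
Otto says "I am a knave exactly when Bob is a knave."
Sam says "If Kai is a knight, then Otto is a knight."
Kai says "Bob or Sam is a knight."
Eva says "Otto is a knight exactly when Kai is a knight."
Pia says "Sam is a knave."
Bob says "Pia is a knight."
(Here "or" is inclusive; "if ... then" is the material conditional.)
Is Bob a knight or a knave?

Bob is a knight.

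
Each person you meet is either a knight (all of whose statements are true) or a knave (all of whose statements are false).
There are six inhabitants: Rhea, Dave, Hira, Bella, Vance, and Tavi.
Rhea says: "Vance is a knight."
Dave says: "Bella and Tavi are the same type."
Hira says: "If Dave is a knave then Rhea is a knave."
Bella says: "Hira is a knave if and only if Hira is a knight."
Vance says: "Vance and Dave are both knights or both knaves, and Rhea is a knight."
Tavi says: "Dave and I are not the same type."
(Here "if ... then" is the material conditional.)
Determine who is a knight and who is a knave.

As a knave, Rhea's statement "Vance is a knight" should be False; it is.
As a knave, Dave's statement "Bella and Tavi are the same type" should be False; it is.
As a knight, Hira's statement "if Dave is a knave then Rhea is a knave" should be True; it is.
Bella is a knave; "Hira is a knave if and only if Hira is a knight" is False, as required.
Since Vance is a knave, "Vance and Dave are both knights or both knaves, and Rhea is a knight" needs to be False, which holds.
As a knight, Tavi's statement "Dave and I are not the same type" should be True; it is.

Rhea is a knave, Dave is a knave, Hira is a knight, Bella is a knave, Vance is a knave, and Tavi is a knight.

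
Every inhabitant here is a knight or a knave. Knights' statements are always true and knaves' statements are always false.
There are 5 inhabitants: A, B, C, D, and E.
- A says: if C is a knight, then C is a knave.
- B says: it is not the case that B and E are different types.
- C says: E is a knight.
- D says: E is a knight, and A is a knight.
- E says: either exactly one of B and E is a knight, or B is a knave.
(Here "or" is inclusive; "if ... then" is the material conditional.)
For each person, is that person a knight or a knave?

Knights: C and E. Knaves: A, B, and D.

As a knave, A's statement "if C is a knight, then C is a knave" should be false; it is.
B is a knave; "it is not the case that B and E are different types" is false, as required.
C (knight): "E is a knight" — True. ✓
D (knave): "E is a knight, and A is a knight" — false. ✓
E is a knight, so "either exactly one of B and E is a knight, or B is a knave" must be True — and it is.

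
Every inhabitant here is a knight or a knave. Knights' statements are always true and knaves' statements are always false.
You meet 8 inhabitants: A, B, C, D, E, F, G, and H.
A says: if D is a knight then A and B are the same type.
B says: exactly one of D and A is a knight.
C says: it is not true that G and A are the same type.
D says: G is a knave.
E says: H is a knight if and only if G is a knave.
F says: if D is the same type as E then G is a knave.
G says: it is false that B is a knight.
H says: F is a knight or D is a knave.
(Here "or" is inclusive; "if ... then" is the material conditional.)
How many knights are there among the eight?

5

The unique consistent assignment is A=knave, B=knight, C=knave, D=knight, E=knight, F=knight, G=knave, H=knight.
That has 5 knights.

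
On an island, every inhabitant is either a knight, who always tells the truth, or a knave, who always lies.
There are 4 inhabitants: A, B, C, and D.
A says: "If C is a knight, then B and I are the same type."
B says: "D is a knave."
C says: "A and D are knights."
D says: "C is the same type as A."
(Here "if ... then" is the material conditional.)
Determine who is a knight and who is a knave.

A is a knight, B is a knight, C is a knave, and D is a knave.

A is a knight, and the claim "if C is a knight, then B and I are the same type" is indeed True.
B is a knight, so "D is a knave" must be True — and it is.
C is a knave; "A and D are knights" is false, as required.
D is a knave, so "C is the same type as A" must be false — and it is.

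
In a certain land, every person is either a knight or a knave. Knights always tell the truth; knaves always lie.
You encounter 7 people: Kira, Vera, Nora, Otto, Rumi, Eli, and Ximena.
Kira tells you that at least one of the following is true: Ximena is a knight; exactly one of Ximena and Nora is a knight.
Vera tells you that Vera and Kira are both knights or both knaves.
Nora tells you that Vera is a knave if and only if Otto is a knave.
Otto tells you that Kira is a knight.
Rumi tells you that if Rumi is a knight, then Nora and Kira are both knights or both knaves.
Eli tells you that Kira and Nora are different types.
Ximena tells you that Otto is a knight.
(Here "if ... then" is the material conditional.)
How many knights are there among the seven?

The unique consistent assignment is Kira=knight, Vera=knight, Nora=knight, Otto=knight, Rumi=knight, Eli=knave, Ximena=knight.
That has 6 knights.

6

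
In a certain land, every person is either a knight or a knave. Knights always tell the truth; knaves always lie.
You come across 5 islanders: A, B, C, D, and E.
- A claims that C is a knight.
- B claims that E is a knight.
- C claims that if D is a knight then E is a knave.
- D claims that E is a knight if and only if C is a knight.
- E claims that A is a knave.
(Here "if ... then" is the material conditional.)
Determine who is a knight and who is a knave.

A is a knight, and the claim "C is a knight" is indeed True.
As a knave, B's statement "E is a knight" should be false; it is.
C is a knight, and the claim "if D is a knight then E is a knave" is indeed True.
D is a knave, and the claim "E is a knight if and only if C is a knight" is indeed false.
E is a knave; "A is a knave" is false, as required.

A is a knight, B is a knave, C is a knight, D is a knave, and E is a knave.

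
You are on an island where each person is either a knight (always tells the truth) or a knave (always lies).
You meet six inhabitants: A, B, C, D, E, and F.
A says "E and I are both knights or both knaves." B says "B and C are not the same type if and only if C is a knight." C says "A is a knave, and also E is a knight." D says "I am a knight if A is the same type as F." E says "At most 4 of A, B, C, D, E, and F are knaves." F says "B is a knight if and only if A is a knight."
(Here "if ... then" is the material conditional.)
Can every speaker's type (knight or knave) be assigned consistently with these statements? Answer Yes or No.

No

Checking all 64 assignments, each has at least one speaker whose statement's truth value contradicts their type.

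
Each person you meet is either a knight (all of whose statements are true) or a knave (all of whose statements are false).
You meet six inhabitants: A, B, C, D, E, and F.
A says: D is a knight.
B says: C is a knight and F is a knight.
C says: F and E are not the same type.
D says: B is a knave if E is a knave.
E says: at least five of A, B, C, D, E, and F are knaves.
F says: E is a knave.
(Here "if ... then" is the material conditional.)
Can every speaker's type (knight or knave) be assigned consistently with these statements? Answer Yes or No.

Yes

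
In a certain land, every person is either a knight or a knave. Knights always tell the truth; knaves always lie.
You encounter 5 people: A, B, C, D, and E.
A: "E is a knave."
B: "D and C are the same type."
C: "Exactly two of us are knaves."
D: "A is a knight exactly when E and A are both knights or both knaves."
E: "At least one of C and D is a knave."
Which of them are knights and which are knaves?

A is a knave, B is a knave, C is a knave, D is a knight, and E is a knight.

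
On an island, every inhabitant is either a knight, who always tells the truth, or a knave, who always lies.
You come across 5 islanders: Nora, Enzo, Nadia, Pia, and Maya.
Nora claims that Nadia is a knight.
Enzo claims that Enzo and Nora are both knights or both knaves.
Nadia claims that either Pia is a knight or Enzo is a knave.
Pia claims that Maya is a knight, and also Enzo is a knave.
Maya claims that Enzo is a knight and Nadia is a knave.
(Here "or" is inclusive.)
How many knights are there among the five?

2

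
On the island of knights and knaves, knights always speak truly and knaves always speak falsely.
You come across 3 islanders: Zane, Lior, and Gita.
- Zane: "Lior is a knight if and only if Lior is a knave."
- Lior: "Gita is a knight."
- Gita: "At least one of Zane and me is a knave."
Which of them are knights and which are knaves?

Zane (knave): "Lior is a knight if and only if Lior is a knave" — false. ✓
Since Lior is a knight, "Gita is a knight" needs to be True, which holds.
Gita is a knight; "at least one of Zane and me is a knave" is True, as required.

Zane is a knave, Lior is a knight, and Gita is a knight.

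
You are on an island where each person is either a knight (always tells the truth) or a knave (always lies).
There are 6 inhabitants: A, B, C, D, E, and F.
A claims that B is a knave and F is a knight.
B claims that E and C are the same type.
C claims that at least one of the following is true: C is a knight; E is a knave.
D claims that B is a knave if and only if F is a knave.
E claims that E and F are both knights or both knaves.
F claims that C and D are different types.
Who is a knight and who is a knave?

Knights: A, C, and F. Knaves: B, D, and E.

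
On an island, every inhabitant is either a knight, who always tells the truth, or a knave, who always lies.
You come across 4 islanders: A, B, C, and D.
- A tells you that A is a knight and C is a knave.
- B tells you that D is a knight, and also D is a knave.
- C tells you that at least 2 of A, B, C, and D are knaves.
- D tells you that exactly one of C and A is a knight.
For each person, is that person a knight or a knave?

Knights: C and D. Knaves: A and B.

A is a knave; "A is a knight and C is a knave" is False, as required.
B is a knave; "D is a knight, and also D is a knave" is False, as required.
C is a knight, so "at least 2 of A, B, C, and D are knaves" must be True — and it is.
As a knight, D's statement "exactly one of C and A is a knight" should be True; it is.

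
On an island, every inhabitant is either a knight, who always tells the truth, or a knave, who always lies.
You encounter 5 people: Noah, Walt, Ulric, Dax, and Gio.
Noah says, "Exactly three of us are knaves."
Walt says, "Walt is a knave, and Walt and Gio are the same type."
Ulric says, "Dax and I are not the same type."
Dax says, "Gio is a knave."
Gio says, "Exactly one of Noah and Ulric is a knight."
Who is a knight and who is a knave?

Noah is a knight, so "exactly three of us are knaves" must be True — and it is.
Since Walt is a knave, "Walt is a knave, and Walt and Gio are the same type" needs to be False, which holds.
Ulric is a knave, and the claim "Dax and I are not the same type" is indeed False.
As a knave, Dax's statement "Gio is a knave" should be False; it is.
Gio is a knight; "exactly one of Noah and Ulric is a knight" is True, as required.

Knights: Noah and Gio. Knaves: Walt, Ulric, and Dax.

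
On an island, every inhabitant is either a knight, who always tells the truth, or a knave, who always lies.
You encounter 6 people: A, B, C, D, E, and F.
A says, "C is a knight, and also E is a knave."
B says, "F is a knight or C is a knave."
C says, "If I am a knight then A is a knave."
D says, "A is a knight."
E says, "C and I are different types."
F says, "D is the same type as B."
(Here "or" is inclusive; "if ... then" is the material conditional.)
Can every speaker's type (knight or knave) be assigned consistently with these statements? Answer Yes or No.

No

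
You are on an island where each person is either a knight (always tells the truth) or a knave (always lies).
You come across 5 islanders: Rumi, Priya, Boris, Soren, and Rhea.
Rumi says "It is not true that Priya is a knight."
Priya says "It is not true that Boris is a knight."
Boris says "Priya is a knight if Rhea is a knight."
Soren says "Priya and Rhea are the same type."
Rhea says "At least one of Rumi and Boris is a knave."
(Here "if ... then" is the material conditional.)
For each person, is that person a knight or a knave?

Rumi is a knight, Priya is a knave, Boris is a knight, Soren is a knight, and Rhea is a knave.

Since Rumi is a knight, "it is not true that Priya is a knight" needs to be True, which holds.
Priya is a knave; "it is not true that Boris is a knight" is false, as required.
Boris is a knight; "Priya is a knight if Rhea is a knight" is True, as required.
Soren is a knight; "Priya and Rhea are the same type" is True, as required.
Rhea is a knave, and the claim "at least one of Rumi and Boris is a knave" is indeed false.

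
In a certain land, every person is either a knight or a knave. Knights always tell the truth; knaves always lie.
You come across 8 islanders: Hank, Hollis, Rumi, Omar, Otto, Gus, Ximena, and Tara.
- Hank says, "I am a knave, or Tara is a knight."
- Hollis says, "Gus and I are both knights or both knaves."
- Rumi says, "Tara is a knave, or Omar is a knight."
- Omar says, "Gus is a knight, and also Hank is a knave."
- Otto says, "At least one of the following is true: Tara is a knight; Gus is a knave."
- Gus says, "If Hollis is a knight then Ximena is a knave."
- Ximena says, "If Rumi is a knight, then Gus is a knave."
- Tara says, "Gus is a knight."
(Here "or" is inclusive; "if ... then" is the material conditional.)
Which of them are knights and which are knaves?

Knights: Hank, Otto, Gus, Ximena, and Tara. Knaves: Hollis, Rumi, and Omar.

Hank is a knight; "I am a knave, or Tara is a knight" is true, as required.
Hollis is a knave; "Gus and I are both knights or both knaves" is false, as required.
Rumi (knave): "Tara is a knave, or Omar is a knight" — false. ✓
Omar is a knave, and the claim "Gus is a knight, and also Hank is a knave" is indeed false.
Since Otto is a knight, "at least one of the following is true: Tara is a knight; Gus is a knave" needs to be true, which holds.
Gus (knight): "if Hollis is a knight then Ximena is a knave" — true. ✓
Since Ximena is a knight, "if Rumi is a knight, then Gus is a knave" needs to be true, which holds.
Tara (knight): "Gus is a knight" — true. ✓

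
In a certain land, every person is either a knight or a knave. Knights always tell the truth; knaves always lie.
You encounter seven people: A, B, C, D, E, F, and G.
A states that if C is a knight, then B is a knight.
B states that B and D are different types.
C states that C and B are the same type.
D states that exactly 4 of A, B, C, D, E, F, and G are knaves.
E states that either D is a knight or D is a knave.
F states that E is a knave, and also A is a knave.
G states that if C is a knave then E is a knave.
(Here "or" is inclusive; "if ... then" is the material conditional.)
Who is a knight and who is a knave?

As a knight, A's statement "if C is a knight, then B is a knight" should be true; it is.
B is a knight, and the claim "B and D are different types" is indeed true.
C is a knight, so "C and B are the same type" must be true — and it is.
D is a knave; "exactly 4 of A, B, C, D, E, F, and G are knaves" is false, as required.
E is a knight; "either D is a knight or D is a knave" is true, as required.
F is a knave, and the claim "E is a knave, and also A is a knave" is indeed false.
G (knight): "if C is a knave then E is a knave" — true. ✓

A is a knight, B is a knight, C is a knight, D is a knave, E is a knight, F is a knave, and G is a knight.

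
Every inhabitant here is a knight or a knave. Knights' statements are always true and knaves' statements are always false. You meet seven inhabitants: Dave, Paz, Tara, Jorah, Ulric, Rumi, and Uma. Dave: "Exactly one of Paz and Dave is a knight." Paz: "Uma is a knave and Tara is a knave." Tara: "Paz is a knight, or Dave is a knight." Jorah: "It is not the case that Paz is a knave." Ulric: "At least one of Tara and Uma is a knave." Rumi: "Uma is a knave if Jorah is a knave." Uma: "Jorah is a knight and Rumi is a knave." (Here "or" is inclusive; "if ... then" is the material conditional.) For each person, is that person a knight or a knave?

Dave is a knight; "exactly one of Paz and Dave is a knight" is True, as required.
Since Paz is a knave, "Uma is a knave and Tara is a knave" needs to be False, which holds.
Tara is a knight, and the claim "Paz is a knight, or Dave is a knight" is indeed True.
As a knave, Jorah's statement "it is not the case that Paz is a knave" should be False; it is.
Ulric is a knight, and the claim "at least one of Tara and Uma is a knave" is indeed True.
Rumi is a knight, so "Uma is a knave if Jorah is a knave" must be True — and it is.
Uma (knave): "Jorah is a knight and Rumi is a knave" — False. ✓

Knights: Dave, Tara, Ulric, and Rumi. Knaves: Paz, Jorah, and Uma.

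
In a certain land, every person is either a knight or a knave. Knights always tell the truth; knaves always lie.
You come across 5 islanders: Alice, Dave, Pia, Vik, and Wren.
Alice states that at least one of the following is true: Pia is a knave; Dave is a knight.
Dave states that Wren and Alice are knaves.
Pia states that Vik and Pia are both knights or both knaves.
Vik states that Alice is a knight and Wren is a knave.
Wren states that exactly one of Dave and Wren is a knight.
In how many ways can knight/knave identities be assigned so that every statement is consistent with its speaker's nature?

1

Consistent assignments:
  Alice=knight, Dave=knave, Pia=knave, Vik=knight, Wren=knave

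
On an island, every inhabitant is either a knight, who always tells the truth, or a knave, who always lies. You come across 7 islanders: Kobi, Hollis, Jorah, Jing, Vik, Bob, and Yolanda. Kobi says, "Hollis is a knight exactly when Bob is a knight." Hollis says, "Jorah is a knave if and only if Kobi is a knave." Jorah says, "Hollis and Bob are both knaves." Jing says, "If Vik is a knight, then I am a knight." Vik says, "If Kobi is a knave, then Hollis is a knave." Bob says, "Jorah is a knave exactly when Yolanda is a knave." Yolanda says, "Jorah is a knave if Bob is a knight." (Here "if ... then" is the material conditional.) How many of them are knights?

3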